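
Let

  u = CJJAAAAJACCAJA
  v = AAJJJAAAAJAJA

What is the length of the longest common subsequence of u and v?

Match J [2,4], then J [3,5], then A [4,6], then A [5,7], then A [6,8], then A [7,9], then J [8,10], then A [12,11], then J [13,12], then A [14,13] — 10 characters in the same relative order in both. Since dp[14][13] = 10, nothing longer is possible.

10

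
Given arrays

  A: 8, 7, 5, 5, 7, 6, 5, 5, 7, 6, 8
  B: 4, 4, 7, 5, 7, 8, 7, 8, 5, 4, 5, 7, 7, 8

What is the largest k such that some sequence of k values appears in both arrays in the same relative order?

Pick 8 (A #1, B #6); then 7 (A #2, B #7); then 5 (A #3, B #9); then 5 (A #4, B #11); then 7 (A #5, B #12); then 7 (A #9, B #13); then 8 (A #11, B #14); all 7 values appear in both, in order, and the DP table's final entry dp[11][14] is also 7, so no common subsequence is longer.

7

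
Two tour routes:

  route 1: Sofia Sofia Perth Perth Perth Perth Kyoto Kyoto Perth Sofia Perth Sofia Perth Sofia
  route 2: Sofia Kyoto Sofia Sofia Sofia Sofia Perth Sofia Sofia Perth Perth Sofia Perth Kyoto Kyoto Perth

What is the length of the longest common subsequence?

One common subsequence of length 9: Sofia [1,5] → Sofia [2,6] → Perth [3,7] → Perth [4,10] → Perth [5,11] → Perth [6,13] → Kyoto [7,14] → Kyoto [8,15] → Perth [13,16], and the DP table's final entry dp[14][16] is also 9, so no common subsequence is longer.

9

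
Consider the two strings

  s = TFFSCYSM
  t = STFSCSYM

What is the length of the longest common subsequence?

6

Let dp[i][j] be the LCS length of the first i characters of s and the first j characters of t. dp[i][j] = dp[i-1][j-1]+1 when the i-th and j-th characters match, else max(dp[i-1][j], dp[i][j-1]).
    ·  S  T  F  S  C  S  Y  M
 ·  0  0  0  0  0  0  0  0  0
 T  0  0  1  1  1  1  1  1  1
 F  0  0  1  2  2  2  2  2  2
 F  0  0  1  2  2  2  2  2  2
 S  0  1  1  2  3  3  3  3  3
 C  0  1  1  2  3  4  4  4  4
 Y  0  1  1  2  3  4  4  5  5
 S  0  1  1  2  3  4  5  5  5
 M  0  1  1  2  3  4  5  5  6
dp[8][8] = 6. One LCS (by backtracking along matches): TFSCYM.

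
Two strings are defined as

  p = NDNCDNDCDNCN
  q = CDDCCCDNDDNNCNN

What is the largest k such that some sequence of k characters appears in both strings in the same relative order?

9

Match D at p[2]=q[3], C at p[4]=q[6], D at p[5]=q[7], N at p[6]=q[8], D at p[7]=q[9], D at p[9]=q[10], N at p[10]=q[12], C at p[11]=q[13], N at p[12]=q[15] — 9 characters in the same relative order in both. The LCS DP gives dp[12][15] = 9, so this is optimal.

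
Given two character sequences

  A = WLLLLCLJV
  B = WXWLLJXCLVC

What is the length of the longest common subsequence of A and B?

Pick W [1,3] → L [2,4] → L [3,5] → C [6,8] → L [7,9] → V [9,10]; all 6 characters appear in both, in order. dp[9][11] = 6 confirms this is the maximum.

6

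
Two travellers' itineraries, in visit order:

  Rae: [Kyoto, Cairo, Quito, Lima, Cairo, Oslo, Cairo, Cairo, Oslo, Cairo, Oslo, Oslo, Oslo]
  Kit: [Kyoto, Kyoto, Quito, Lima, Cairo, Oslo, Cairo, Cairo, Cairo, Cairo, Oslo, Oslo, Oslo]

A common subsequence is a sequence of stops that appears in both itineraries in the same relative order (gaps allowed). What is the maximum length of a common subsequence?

11

One common subsequence of length 11: Kyoto at Rae[1]=Kit[2] → Quito at Rae[3]=Kit[3] → Lima at Rae[4]=Kit[4] → Cairo at Rae[5]=Kit[5] → Oslo at Rae[6]=Kit[6] → Cairo at Rae[7]=Kit[8] → Cairo at Rae[8]=Kit[9] → Cairo at Rae[10]=Kit[10] → Oslo at Rae[11]=Kit[11] → Oslo at Rae[12]=Kit[12] → Oslo at Rae[13]=Kit[13]. dp[13][13] = 11 confirms this is the maximum.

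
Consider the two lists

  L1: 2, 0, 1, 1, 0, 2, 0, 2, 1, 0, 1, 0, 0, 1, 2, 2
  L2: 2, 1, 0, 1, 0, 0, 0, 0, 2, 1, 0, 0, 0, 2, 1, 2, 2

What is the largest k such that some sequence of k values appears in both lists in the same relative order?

13

Taking 2 (L1 #1, L2 #1) → 0 (L1 #2, L2 #3) → 1 (L1 #3, L2 #4) → 0 (L1 #5, L2 #7) → 0 (L1 #7, L2 #8) → 2 (L1 #8, L2 #9) → 1 (L1 #9, L2 #10) → 0 (L1 #10, L2 #11) → 0 (L1 #12, L2 #12) → 0 (L1 #13, L2 #13) → 1 (L1 #14, L2 #15) → 2 (L1 #15, L2 #16) → 2 (L1 #16, L2 #17) gives a common subsequence of length 13. The LCS DP gives dp[16][17] = 13, so this is optimal.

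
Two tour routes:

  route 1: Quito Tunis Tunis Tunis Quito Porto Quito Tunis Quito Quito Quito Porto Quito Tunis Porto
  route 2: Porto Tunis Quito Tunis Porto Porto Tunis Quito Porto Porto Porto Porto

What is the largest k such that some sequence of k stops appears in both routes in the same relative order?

7

Match Quito [1,3], Tunis [2,4], Tunis [4,7], Quito [5,8], Porto [6,10], Porto [12,11], Porto [15,12] — 7 stops in the same relative order in both. Since dp[15][12] = 7, nothing longer is possible.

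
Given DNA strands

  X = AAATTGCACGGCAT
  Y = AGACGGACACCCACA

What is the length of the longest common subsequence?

Pick A [1,1]; then A [2,3]; then A [3,7]; then C [7,8]; then A [8,9]; then C [9,12]; then C [12,14]; then A [13,15]; all 8 bases appear in both, in order, and the DP table's final entry dp[14][15] is also 8, so no common subsequence is longer.

8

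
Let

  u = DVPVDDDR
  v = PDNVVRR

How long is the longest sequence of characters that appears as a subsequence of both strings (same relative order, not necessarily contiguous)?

4

One common subsequence of length 4: D at u[1]=v[2], V at u[2]=v[4], V at u[4]=v[5], R at u[8]=v[7]. Since dp[8][7] = 4, nothing longer is possible.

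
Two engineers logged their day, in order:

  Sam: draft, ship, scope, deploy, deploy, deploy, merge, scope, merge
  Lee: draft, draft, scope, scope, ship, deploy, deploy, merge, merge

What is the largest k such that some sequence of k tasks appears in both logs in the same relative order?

One common subsequence of length 6: draft [1,2], then ship [2,5], then deploy [5,6], then deploy [6,7], then merge [7,8], then merge [9,9]. The LCS DP gives dp[9][9] = 6, so this is optimal.

6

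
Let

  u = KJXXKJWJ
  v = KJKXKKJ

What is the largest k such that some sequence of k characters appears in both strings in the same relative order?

5

Let dp[i][j] be the LCS length of the first i characters of u and the first j characters of v. dp[i][j] = dp[i-1][j-1]+1 when the i-th and j-th characters match, else max(dp[i-1][j], dp[i][j-1]).
    ·  K  J  K  X  K  K  J
 ·  0  0  0  0  0  0  0  0
 K  0  1  1  1  1  1  1  1
 J  0  1  2  2  2  2  2  2
 X  0  1  2  2  3  3  3  3
 X  0  1  2  2  3  3  3  3
 K  0  1  2  3  3  4  4  4
 J  0  1  2  3  3  4  4  5
 W  0  1  2  3  3  4  4  5
 J  0  1  2  3  3  4  4  5
dp[8][7] = 5. One LCS (by backtracking along matches): KJXKJ.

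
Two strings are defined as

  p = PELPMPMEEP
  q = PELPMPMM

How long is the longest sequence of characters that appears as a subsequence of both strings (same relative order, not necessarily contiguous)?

Pick P (p #1, q #1); then E (p #2, q #2); then L (p #3, q #3); then P (p #4, q #4); then M (p #5, q #5); then P (p #6, q #6); then M (p #7, q #8); all 7 characters appear in both, in order. dp[10][8] = 7 confirms this is the maximum.

7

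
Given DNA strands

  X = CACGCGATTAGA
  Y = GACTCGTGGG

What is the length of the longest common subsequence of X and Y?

Let dp[i][j] be the LCS length of the first i bases of X and the first j bases of Y. dp[i][j] = dp[i-1][j-1]+1 when the i-th and j-th bases match, else max(dp[i-1][j], dp[i][j-1]).
    ·  G  A  C  T  C  G  T  G  G  G
 ·  0  0  0  0  0  0  0  0  0  0  0
 C  0  0  0  1  1  1  1  1  1  1  1
 A  0  0  1  1  1  1  1  1  1  1  1
 C  0  0  1  2  2  2  2  2  2  2  2
 G  0  1  1  2  2  2  3  3  3  3  3
 C  0  1  1  2  2  3  3  3  3  3  3
 G  0  1  1  2  2  3  4  4  4  4  4
 A  0  1  2  2  2  3  4  4  4  4  4
 T  0  1  2  2  3  3  4  5  5  5  5
 T  0  1  2  2  3  3  4  5  5  5  5
 A  0  1  2  2  3  3  4  5  5  5  5
 G  0  1  2  2  3  3  4  5  6  6  6
 A  0  1  2  2  3  3  4  5  6  6  6
dp[12][10] = 6. One LCS (by backtracking along matches): ACCGTG.

6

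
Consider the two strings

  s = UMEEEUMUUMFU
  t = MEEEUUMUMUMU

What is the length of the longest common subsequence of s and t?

10

One common subsequence of length 10: M at s[2]=t[1]; then E at s[3]=t[2]; then E at s[4]=t[3]; then E at s[5]=t[4]; then U at s[6]=t[6]; then M at s[7]=t[7]; then U at s[8]=t[8]; then U at s[9]=t[10]; then M at s[10]=t[11]; then U at s[12]=t[12]. dp[12][12] = 10 confirms this is the maximum.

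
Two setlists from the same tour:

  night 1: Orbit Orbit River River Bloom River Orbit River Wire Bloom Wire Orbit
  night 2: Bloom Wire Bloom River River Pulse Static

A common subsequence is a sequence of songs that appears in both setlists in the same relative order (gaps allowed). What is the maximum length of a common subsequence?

3

Match Bloom at night 1[5]=night 2[3] → River at night 1[6]=night 2[4] → River at night 1[8]=night 2[5] — 3 songs in the same relative order in both. Since dp[12][7] = 3, nothing longer is possible.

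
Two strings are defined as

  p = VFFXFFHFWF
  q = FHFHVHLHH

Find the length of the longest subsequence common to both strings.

Match F (p #2, q #1), then F (p #3, q #3), then H (p #7, q #9) — 3 characters in the same relative order in both, and the DP table's final entry dp[10][9] is also 3, so no common subsequence is longer.

3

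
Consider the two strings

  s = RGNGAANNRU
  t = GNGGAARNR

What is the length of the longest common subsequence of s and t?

7

Taking G at s[2]=t[1]; then N at s[3]=t[2]; then G at s[4]=t[4]; then A at s[5]=t[5]; then A at s[6]=t[6]; then N at s[8]=t[8]; then R at s[9]=t[9] gives a common subsequence of length 7. dp[10][9] = 7 confirms this is the maximum.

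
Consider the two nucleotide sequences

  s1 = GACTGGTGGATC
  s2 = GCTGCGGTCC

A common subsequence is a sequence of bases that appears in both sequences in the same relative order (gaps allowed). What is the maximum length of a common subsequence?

Let dp[i][j] be the LCS length of the first i bases of s1 and the first j bases of s2. dp[i][j] = dp[i-1][j-1]+1 when the i-th and j-th bases match, else max(dp[i-1][j], dp[i][j-1]).
    ·  G  C  T  G  C  G  G  T  C  C
 ·  0  0  0  0  0  0  0  0  0  0  0
 G  0  1  1  1  1  1  1  1  1  1  1
 A  0  1  1  1  1  1  1  1  1  1  1
 C  0  1  2  2  2  2  2  2  2  2  2
 T  0  1  2  3  3  3  3  3  3  3  3
 G  0  1  2  3  4  4  4  4  4  4  4
 G  0  1  2  3  4  4  5  5  5  5  5
 T  0  1  2  3  4  4  5  5  6  6  6
 G  0  1  2  3  4  4  5  6  6  6  6
 G  0  1  2  3  4  4  5  6  6  6  6
 A  0  1  2  3  4  4  5  6  6  6  6
 T  0  1  2  3  4  4  5  6  7  7  7
 C  0  1  2  3  4  5  5  6  7  8  8
dp[12][10] = 8. One LCS (by backtracking along matches): GCTGGGTC.

8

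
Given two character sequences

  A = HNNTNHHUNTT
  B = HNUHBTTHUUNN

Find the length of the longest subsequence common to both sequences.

Let dp[i][j] be the LCS length of the first i characters of A and the first j characters of B. dp[i][j] = dp[i-1][j-1]+1 when the i-th and j-th characters match, else max(dp[i-1][j], dp[i][j-1]).
    ·  H  N  U  H  B  T  T  H  U  U  N  N
 ·  0  0  0  0  0  0  0  0  0  0  0  0  0
 H  0  1  1  1  1  1  1  1  1  1  1  1  1
 N  0  1  2  2  2  2  2  2  2  2  2  2  2
 N  0  1  2  2  2  2  2  2  2  2  2  3  3
 T  0  1  2  2  2  2  3  3  3  3  3  3  3
 N  0  1  2  2  2  2  3  3  3  3  3  4  4
 H  0  1  2  2  3  3  3  3  4  4  4  4  4
 H  0  1  2  2  3  3  3  3  4  4  4  4  4
 U  0  1  2  3  3  3  3  3  4  5  5  5  5
 N  0  1  2  3  3  3  3  3  4  5  5  6  6
 T  0  1  2  3  3  3  4  4  4  5  5  6  6
 T  0  1  2  3  3  3  4  5  5  5  5  6  6
dp[11][12] = 6. One LCS (by backtracking along matches): HNTHUN.

6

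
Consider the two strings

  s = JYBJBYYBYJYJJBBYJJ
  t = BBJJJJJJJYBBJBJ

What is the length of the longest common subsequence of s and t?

9

One common subsequence of length 9: J at s[1]=t[5]; then J at s[4]=t[6]; then J at s[10]=t[7]; then J at s[12]=t[8]; then J at s[13]=t[9]; then B at s[14]=t[11]; then B at s[15]=t[12]; then J at s[17]=t[13]; then J at s[18]=t[15]. dp[18][15] = 9 confirms this is the maximum.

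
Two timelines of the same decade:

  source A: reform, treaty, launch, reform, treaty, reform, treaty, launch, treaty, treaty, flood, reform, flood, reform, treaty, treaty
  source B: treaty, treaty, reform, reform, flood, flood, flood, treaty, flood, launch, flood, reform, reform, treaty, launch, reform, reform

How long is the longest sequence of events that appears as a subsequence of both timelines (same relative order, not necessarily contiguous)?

One common subsequence of length 9: reform at source A[1]=source B[4], then treaty at source A[2]=source B[8], then launch at source A[3]=source B[10], then reform at source A[4]=source B[12], then reform at source A[6]=source B[13], then treaty at source A[7]=source B[14], then launch at source A[8]=source B[15], then reform at source A[12]=source B[16], then reform at source A[14]=source B[17], and the DP table's final entry dp[16][17] is also 9, so no common subsequence is longer.

9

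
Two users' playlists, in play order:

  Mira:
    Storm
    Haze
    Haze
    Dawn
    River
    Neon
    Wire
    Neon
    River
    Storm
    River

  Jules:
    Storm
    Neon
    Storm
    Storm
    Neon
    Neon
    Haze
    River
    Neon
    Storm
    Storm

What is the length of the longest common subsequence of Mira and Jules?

5

Taking Storm at Mira[1]=Jules[4], then Haze at Mira[3]=Jules[7], then River at Mira[5]=Jules[8], then Neon at Mira[6]=Jules[9], then Storm at Mira[10]=Jules[11] gives a common subsequence of length 5. dp[11][11] = 5 confirms this is the maximum.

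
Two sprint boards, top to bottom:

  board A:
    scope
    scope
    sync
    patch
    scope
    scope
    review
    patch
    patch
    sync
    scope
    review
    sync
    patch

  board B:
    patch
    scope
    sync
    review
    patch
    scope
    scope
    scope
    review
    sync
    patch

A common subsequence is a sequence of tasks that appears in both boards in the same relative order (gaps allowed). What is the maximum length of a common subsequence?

Pick scope (board A #2, board B #2) → sync (board A #3, board B #3) → patch (board A #4, board B #5) → scope (board A #5, board B #6) → scope (board A #6, board B #7) → scope (board A #11, board B #8) → review (board A #12, board B #9) → sync (board A #13, board B #10) → patch (board A #14, board B #11); all 9 tasks appear in both, in order. Since dp[14][11] = 9, nothing longer is possible.

9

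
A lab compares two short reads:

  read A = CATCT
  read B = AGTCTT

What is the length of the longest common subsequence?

4

Let dp[i][j] be the LCS length of the first i bases of read A and the first j bases of read B. dp[i][j] = dp[i-1][j-1]+1 when the i-th and j-th bases match, else max(dp[i-1][j], dp[i][j-1]).
    ·  A  G  T  C  T  T
 ·  0  0  0  0  0  0  0
 C  0  0  0  0  1  1  1
 A  0  1  1  1  1  1  1
 T  0  1  1  2  2  2  2
 C  0  1  1  2  3  3  3
 T  0  1  1  2  3  4  4
dp[5][6] = 4. One LCS (by backtracking along matches): ATCT.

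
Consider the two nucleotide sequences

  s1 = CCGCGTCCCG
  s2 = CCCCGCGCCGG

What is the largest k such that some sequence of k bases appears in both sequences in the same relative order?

Let dp[i][j] be the LCS length of the first i bases of s1 and the first j bases of s2. dp[i][j] = dp[i-1][j-1]+1 when the i-th and j-th bases match, else max(dp[i-1][j], dp[i][j-1]).
    ·  C  C  C  C  G  C  G  C  C  G  G
 ·  0  0  0  0  0  0  0  0  0  0  0  0
 C  0  1  1  1  1  1  1  1  1  1  1  1
 C  0  1  2  2  2  2  2  2  2  2  2  2
 G  0  1  2  2  2  3  3  3  3  3  3  3
 C  0  1  2  3  3  3  4  4  4  4  4  4
 G  0  1  2  3  3  4  4  5  5  5  5  5
 T  0  1  2  3  3  4  4  5  5  5  5  5
 C  0  1  2  3  4  4  5  5  6  6  6  6
 C  0  1  2  3  4  4  5  5  6  7  7  7
 C  0  1  2  3  4  4  5  5  6  7  7  7
 G  0  1  2  3  4  5  5  6  6  7  8  8
dp[10][11] = 8. One LCS (by backtracking along matches): CCGCGCCG.

8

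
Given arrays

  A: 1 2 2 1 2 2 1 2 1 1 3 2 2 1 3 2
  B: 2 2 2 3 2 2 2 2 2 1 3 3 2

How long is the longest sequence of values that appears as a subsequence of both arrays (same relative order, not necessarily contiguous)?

One common subsequence of length 10: 2 (A #2, B #2), then 2 (A #3, B #3), then 2 (A #5, B #5), then 2 (A #6, B #6), then 2 (A #8, B #7), then 2 (A #12, B #8), then 2 (A #13, B #9), then 1 (A #14, B #10), then 3 (A #15, B #12), then 2 (A #16, B #13), and the DP table's final entry dp[16][13] is also 10, so no common subsequence is longer.

10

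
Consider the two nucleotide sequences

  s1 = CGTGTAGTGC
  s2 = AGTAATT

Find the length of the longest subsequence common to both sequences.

4

Let dp[i][j] be the LCS length of the first i bases of s1 and the first j bases of s2. dp[i][j] = dp[i-1][j-1]+1 when the i-th and j-th bases match, else max(dp[i-1][j], dp[i][j-1]).
    ·  A  G  T  A  A  T  T
 ·  0  0  0  0  0  0  0  0
 C  0  0  0  0  0  0  0  0
 G  0  0  1  1  1  1  1  1
 T  0  0  1  2  2  2  2  2
 G  0  0  1  2  2  2  2  2
 T  0  0  1  2  2  2  3  3
 A  0  1  1  2  3  3  3  3
 G  0  1  2  2  3  3  3  3
 T  0  1  2  3  3  3  4  4
 G  0  1  2  3  3  3  4  4
 C  0  1  2  3  3  3  4  4
dp[10][7] = 4. One LCS (by backtracking along matches): GTTT.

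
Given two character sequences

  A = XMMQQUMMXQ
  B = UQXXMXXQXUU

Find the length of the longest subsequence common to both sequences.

4

One common subsequence of length 4: X [1,4]; then M [2,5]; then Q [4,8]; then U [6,11]. dp[10][11] = 4 confirms this is the maximum.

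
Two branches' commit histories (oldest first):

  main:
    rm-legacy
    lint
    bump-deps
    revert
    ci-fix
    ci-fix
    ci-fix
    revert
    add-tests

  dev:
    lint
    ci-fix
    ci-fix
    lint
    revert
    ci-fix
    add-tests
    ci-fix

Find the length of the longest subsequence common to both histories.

5

Match lint (main #2, dev #1) → ci-fix (main #5, dev #2) → ci-fix (main #6, dev #3) → ci-fix (main #7, dev #6) → add-tests (main #9, dev #7) — 5 commits in the same relative order in both, and the DP table's final entry dp[9][8] is also 5, so no common subsequence is longer.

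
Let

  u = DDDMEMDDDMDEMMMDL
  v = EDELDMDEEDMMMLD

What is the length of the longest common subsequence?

10

One common subsequence of length 10: D [3,2] → E [5,3] → D [9,5] → M [10,6] → D [11,7] → E [12,9] → M [13,11] → M [14,12] → M [15,13] → D [16,15]. Since dp[17][15] = 10, nothing longer is possible.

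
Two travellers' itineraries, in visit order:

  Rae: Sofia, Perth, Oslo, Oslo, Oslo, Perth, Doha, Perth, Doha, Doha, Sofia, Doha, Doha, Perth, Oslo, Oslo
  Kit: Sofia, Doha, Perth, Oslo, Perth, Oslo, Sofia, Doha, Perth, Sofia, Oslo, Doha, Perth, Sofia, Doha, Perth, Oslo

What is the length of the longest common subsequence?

11

Match Sofia (Rae #1, Kit #1); then Perth (Rae #2, Kit #3); then Oslo (Rae #3, Kit #4); then Oslo (Rae #4, Kit #6); then Oslo (Rae #5, Kit #11); then Doha (Rae #7, Kit #12); then Perth (Rae #8, Kit #13); then Sofia (Rae #11, Kit #14); then Doha (Rae #13, Kit #15); then Perth (Rae #14, Kit #16); then Oslo (Rae #16, Kit #17) — 11 stops in the same relative order in both. The LCS DP gives dp[16][17] = 11, so this is optimal.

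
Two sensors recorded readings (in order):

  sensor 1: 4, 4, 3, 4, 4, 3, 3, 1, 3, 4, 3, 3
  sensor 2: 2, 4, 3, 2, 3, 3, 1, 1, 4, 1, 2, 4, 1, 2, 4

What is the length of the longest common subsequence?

6

One common subsequence of length 6: 4 at sensor 1[1]=sensor 2[2], 3 at sensor 1[3]=sensor 2[6], 4 at sensor 1[4]=sensor 2[9], 4 at sensor 1[5]=sensor 2[12], 1 at sensor 1[8]=sensor 2[13], 4 at sensor 1[10]=sensor 2[15]. dp[12][15] = 6 confirms this is the maximum.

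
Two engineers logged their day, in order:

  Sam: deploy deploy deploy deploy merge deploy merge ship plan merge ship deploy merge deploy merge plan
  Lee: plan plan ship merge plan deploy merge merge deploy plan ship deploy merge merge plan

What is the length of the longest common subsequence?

9

One common subsequence of length 9: deploy (Sam #1, Lee #6), then merge (Sam #5, Lee #8), then deploy (Sam #6, Lee #9), then plan (Sam #9, Lee #10), then ship (Sam #11, Lee #11), then deploy (Sam #12, Lee #12), then merge (Sam #13, Lee #13), then merge (Sam #15, Lee #14), then plan (Sam #16, Lee #15), and the DP table's final entry dp[16][15] is also 9, so no common subsequence is longer.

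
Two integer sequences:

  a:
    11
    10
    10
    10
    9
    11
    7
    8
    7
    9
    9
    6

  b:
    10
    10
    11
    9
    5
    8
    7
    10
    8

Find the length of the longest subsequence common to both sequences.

5

Let dp[i][j] be the LCS length of the first i values of a and the first j values of b. dp[i][j] = dp[i-1][j-1]+1 when the i-th and j-th values match, else max(dp[i-1][j], dp[i][j-1]).
    · 10 10 11  9  5  8  7 10  8
 ·  0  0  0  0  0  0  0  0  0  0
11  0  0  0  1  1  1  1  1  1  1
10  0  1  1  1  1  1  1  1  2  2
10  0  1  2  2  2  2  2  2  2  2
10  0  1  2  2  2  2  2  2  3  3
 9  0  1  2  2  3  3  3  3  3  3
11  0  1  2  3  3  3  3  3  3  3
 7  0  1  2  3  3  3  3  4  4  4
 8  0  1  2  3  3  3  4  4  4  5
 7  0  1  2  3  3  3  4  5  5  5
 9  0  1  2  3  4  4  4  5  5  5
 9  0  1  2  3  4  4  4  5  5  5
 6  0  1  2  3  4  4  4  5  5  5
dp[12][9] = 5. One LCS (by backtracking along matches): 10, 10, 9, 7, 8.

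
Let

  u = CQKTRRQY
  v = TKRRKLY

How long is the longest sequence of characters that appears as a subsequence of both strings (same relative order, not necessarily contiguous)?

4

Let dp[i][j] be the LCS length of the first i characters of u and the first j characters of v. dp[i][j] = dp[i-1][j-1]+1 when the i-th and j-th characters match, else max(dp[i-1][j], dp[i][j-1]).
    ·  T  K  R  R  K  L  Y
 ·  0  0  0  0  0  0  0  0
 C  0  0  0  0  0  0  0  0
 Q  0  0  0  0  0  0  0  0
 K  0  0  1  1  1  1  1  1
 T  0  1  1  1  1  1  1  1
 R  0  1  1  2  2  2  2  2
 R  0  1  1  2  3  3  3  3
 Q  0  1  1  2  3  3  3  3
 Y  0  1  1  2  3  3  3  4
dp[8][7] = 4. One LCS (by backtracking along matches): KRRY.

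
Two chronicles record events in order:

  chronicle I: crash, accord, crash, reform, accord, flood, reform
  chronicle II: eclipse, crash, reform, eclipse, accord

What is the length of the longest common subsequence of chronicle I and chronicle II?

3

Pick crash (chronicle I #3, chronicle II #2), reform (chronicle I #4, chronicle II #3), accord (chronicle I #5, chronicle II #5); all 3 events appear in both, in order, and the DP table's final entry dp[7][5] is also 3, so no common subsequence is longer.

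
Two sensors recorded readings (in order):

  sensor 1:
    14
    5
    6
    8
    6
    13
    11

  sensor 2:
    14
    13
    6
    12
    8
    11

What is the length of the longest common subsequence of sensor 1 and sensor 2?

4

Let dp[i][j] be the LCS length of the first i values of sensor 1 and the first j values of sensor 2. dp[i][j] = dp[i-1][j-1]+1 when the i-th and j-th values match, else max(dp[i-1][j], dp[i][j-1]).
    · 14 13  6 12  8 11
 ·  0  0  0  0  0  0  0
14  0  1  1  1  1  1  1
 5  0  1  1  1  1  1  1
 6  0  1  1  2  2  2  2
 8  0  1  1  2  2  3  3
 6  0  1  1  2  2  3  3
13  0  1  2  2  2  3  3
11  0  1  2  2  2  3  4
dp[7][6] = 4. One LCS (by backtracking along matches): 14, 6, 8, 11.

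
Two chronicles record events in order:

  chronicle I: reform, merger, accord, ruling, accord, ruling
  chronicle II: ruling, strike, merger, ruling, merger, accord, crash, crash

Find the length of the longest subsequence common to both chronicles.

3

Match merger (chronicle I #2, chronicle II #3), then ruling (chronicle I #4, chronicle II #4), then accord (chronicle I #5, chronicle II #6) — 3 events in the same relative order in both. dp[6][8] = 3 confirms this is the maximum.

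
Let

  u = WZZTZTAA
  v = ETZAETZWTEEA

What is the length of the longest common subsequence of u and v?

One common subsequence of length 5: Z at u[2]=v[3], T at u[4]=v[6], Z at u[5]=v[7], T at u[6]=v[9], A at u[8]=v[12]. dp[8][12] = 5 confirms this is the maximum.

5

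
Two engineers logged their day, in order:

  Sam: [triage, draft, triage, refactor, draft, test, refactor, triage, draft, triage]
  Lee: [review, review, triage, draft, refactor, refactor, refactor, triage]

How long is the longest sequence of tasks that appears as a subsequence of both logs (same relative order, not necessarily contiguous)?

Pick triage at Sam[1]=Lee[3], then draft at Sam[2]=Lee[4], then refactor at Sam[4]=Lee[6], then refactor at Sam[7]=Lee[7], then triage at Sam[10]=Lee[8]; all 5 tasks appear in both, in order. The LCS DP gives dp[10][8] = 5, so this is optimal.

5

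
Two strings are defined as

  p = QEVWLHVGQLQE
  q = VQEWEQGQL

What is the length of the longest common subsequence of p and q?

Match Q at p[1]=q[2] → E at p[2]=q[3] → W at p[4]=q[4] → G at p[8]=q[7] → Q at p[9]=q[8] → L at p[10]=q[9] — 6 characters in the same relative order in both, and the DP table's final entry dp[12][9] is also 6, so no common subsequence is longer.

6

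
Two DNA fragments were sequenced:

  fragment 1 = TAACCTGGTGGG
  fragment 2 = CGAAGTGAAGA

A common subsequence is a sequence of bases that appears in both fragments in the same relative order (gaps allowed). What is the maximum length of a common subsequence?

Let dp[i][j] be the LCS length of the first i bases of fragment 1 and the first j bases of fragment 2. dp[i][j] = dp[i-1][j-1]+1 when the i-th and j-th bases match, else max(dp[i-1][j], dp[i][j-1]).
    ·  C  G  A  A  G  T  G  A  A  G  A
 ·  0  0  0  0  0  0  0  0  0  0  0  0
 T  0  0  0  0  0  0  1  1  1  1  1  1
 A  0  0  0  1  1  1  1  1  2  2  2  2
 A  0  0  0  1  2  2  2  2  2  3  3  3
 C  0  1  1  1  2  2  2  2  2  3  3  3
 C  0  1  1  1  2  2  2  2  2  3  3  3
 T  0  1  1  1  2  2  3  3  3  3  3  3
 G  0  1  2  2  2  3  3  4  4  4  4  4
 G  0  1  2  2  2  3  3  4  4  4  5  5
 T  0  1  2  2  2  3  4  4  4  4  5  5
 G  0  1  2  2  2  3  4  5  5  5  5  5
 G  0  1  2  2  2  3  4  5  5  5  6  6
 G  0  1  2  2  2  3  4  5  5  5  6  6
dp[12][11] = 6. One LCS (by backtracking along matches): AAGTGG.

6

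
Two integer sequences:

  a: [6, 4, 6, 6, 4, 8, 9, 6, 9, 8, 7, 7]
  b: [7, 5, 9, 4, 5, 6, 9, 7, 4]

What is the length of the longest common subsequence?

Match 4 at a[2]=b[4] → 6 at a[8]=b[6] → 9 at a[9]=b[7] → 7 at a[11]=b[8] — 4 values in the same relative order in both, and the DP table's final entry dp[12][9] is also 4, so no common subsequence is longer.

4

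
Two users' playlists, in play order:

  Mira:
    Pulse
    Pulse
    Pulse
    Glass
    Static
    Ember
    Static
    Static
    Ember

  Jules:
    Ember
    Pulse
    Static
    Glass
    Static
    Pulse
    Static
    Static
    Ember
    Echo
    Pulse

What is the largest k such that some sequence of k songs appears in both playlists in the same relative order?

Match Pulse [1,2], Glass [4,4], Static [5,5], Static [7,7], Static [8,8], Ember [9,9] — 6 songs in the same relative order in both. dp[9][11] = 6 confirms this is the maximum.

6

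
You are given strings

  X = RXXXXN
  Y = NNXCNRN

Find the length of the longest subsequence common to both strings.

2

Let dp[i][j] be the LCS length of the first i characters of X and the first j characters of Y. dp[i][j] = dp[i-1][j-1]+1 when the i-th and j-th characters match, else max(dp[i-1][j], dp[i][j-1]).
    ·  N  N  X  C  N  R  N
 ·  0  0  0  0  0  0  0  0
 R  0  0  0  0  0  0  1  1
 X  0  0  0  1  1  1  1  1
 X  0  0  0  1  1  1  1  1
 X  0  0  0  1  1  1  1  1
 X  0  0  0  1  1  1  1  1
 N  0  1  1  1  1  2  2  2
dp[6][7] = 2. One LCS (by backtracking along matches): RN.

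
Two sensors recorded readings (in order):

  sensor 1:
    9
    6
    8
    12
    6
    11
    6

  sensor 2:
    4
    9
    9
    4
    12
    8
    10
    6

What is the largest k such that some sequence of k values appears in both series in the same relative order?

One common subsequence of length 3: 9 at sensor 1[1]=sensor 2[3] → 8 at sensor 1[3]=sensor 2[6] → 6 at sensor 1[7]=sensor 2[8]. dp[7][8] = 3 confirms this is the maximum.

3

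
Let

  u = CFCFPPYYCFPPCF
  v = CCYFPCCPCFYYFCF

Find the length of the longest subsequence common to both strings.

Match C (u #1, v #1) → C (u #3, v #2) → F (u #4, v #4) → P (u #5, v #5) → P (u #6, v #8) → Y (u #7, v #11) → Y (u #8, v #12) → F (u #10, v #13) → C (u #13, v #14) → F (u #14, v #15) — 10 characters in the same relative order in both. dp[14][15] = 10 confirms this is the maximum.

10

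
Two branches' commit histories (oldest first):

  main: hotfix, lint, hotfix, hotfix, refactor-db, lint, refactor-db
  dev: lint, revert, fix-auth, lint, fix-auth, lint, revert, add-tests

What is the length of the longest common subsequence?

2

One common subsequence of length 2: lint (main #2, dev #4); then lint (main #6, dev #6), and the DP table's final entry dp[7][8] is also 2, so no common subsequence is longer.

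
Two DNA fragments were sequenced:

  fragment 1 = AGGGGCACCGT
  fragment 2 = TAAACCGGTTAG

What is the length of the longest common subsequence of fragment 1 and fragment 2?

6

Match A (fragment 1 #1, fragment 2 #3), then A (fragment 1 #7, fragment 2 #4), then C (fragment 1 #8, fragment 2 #5), then C (fragment 1 #9, fragment 2 #6), then G (fragment 1 #10, fragment 2 #8), then T (fragment 1 #11, fragment 2 #10) — 6 bases in the same relative order in both. dp[11][12] = 6 confirms this is the maximum.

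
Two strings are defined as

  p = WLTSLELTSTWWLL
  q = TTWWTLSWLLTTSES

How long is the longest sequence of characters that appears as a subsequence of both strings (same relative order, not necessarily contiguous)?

Pick W [1,4], L [2,6], S [4,7], L [5,9], L [7,10], T [8,12], S [9,15]; all 7 characters appear in both, in order. dp[14][15] = 7 confirms this is the maximum.

7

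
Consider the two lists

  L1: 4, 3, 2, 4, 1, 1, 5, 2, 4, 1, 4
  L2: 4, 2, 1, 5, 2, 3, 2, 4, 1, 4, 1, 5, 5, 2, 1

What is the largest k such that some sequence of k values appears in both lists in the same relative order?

Pick 4 [1,1], 3 [2,6], 2 [3,7], 4 [4,8], 1 [5,9], 1 [6,11], 5 [7,13], 2 [8,14], 1 [10,15]; all 9 values appear in both, in order. The LCS DP gives dp[11][15] = 9, so this is optimal.

9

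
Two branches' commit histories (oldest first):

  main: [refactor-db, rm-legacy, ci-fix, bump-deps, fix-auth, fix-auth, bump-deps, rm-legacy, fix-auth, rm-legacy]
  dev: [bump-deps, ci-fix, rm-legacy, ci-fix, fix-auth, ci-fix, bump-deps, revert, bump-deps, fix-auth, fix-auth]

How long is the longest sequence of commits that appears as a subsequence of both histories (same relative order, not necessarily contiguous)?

5

One common subsequence of length 5: rm-legacy (main #2, dev #3); then ci-fix (main #3, dev #6); then bump-deps (main #4, dev #9); then fix-auth (main #6, dev #10); then fix-auth (main #9, dev #11). Since dp[10][11] = 5, nothing longer is possible.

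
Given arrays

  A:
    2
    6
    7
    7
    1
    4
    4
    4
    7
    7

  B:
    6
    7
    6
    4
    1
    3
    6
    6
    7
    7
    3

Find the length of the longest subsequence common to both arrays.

5

Let dp[i][j] be the LCS length of the first i values of A and the first j values of B. dp[i][j] = dp[i-1][j-1]+1 when the i-th and j-th values match, else max(dp[i-1][j], dp[i][j-1]).
    ·  6  7  6  4  1  3  6  6  7  7  3
 ·  0  0  0  0  0  0  0  0  0  0  0  0
 2  0  0  0  0  0  0  0  0  0  0  0  0
 6  0  1  1  1  1  1  1  1  1  1  1  1
 7  0  1  2  2  2  2  2  2  2  2  2  2
 7  0  1  2  2  2  2  2  2  2  3  3  3
 1  0  1  2  2  2  3  3  3  3  3  3  3
 4  0  1  2  2  3  3  3  3  3  3  3  3
 4  0  1  2  2  3  3  3  3  3  3  3  3
 4  0  1  2  2  3  3  3  3  3  3  3  3
 7  0  1  2  2  3  3  3  3  3  4  4  4
 7  0  1  2  2  3  3  3  3  3  4  5  5
dp[10][11] = 5. One LCS (by backtracking along matches): 6, 7, 1, 7, 7.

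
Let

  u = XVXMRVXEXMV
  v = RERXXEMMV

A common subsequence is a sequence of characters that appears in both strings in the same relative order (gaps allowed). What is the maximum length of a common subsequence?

Pick X at u[1]=v[4], then X at u[3]=v[5], then M at u[4]=v[7], then M at u[10]=v[8], then V at u[11]=v[9]; all 5 characters appear in both, in order, and the DP table's final entry dp[11][9] is also 5, so no common subsequence is longer.

5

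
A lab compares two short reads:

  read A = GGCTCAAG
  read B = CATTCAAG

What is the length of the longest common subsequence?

6

One common subsequence of length 6: C (read A #3, read B #1), then T (read A #4, read B #4), then C (read A #5, read B #5), then A (read A #6, read B #6), then A (read A #7, read B #7), then G (read A #8, read B #8). The LCS DP gives dp[8][8] = 6, so this is optimal.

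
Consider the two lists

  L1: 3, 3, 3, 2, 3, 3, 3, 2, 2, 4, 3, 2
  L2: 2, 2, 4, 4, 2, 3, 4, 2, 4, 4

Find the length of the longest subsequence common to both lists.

5

Let dp[i][j] be the LCS length of the first i values of L1 and the first j values of L2. dp[i][j] = dp[i-1][j-1]+1 when the i-th and j-th values match, else max(dp[i-1][j], dp[i][j-1]).
    ·  2  2  4  4  2  3  4  2  4  4
 ·  0  0  0  0  0  0  0  0  0  0  0
 3  0  0  0  0  0  0  1  1  1  1  1
 3  0  0  0  0  0  0  1  1  1  1  1
 3  0  0  0  0  0  0  1  1  1  1  1
 2  0  1  1  1  1  1  1  1  2  2  2
 3  0  1  1  1  1  1  2  2  2  2  2
 3  0  1  1  1  1  1  2  2  2  2  2
 3  0  1  1  1  1  1  2  2  2  2  2
 2  0  1  2  2  2  2  2  2  3  3  3
 2  0  1  2  2  2  3  3  3  3  3  3
 4  0  1  2  3  3  3  3  4  4  4  4
 3  0  1  2  3  3  3  4  4  4  4  4
 2  0  1  2  3  3  4  4  4  5  5  5
dp[12][10] = 5. One LCS (by backtracking along matches): 2, 2, 2, 4, 2.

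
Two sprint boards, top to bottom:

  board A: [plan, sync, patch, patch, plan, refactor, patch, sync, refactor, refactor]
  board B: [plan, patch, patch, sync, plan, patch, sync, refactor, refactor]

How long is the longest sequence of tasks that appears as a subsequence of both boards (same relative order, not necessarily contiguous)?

Match plan (board A #1, board B #1), patch (board A #3, board B #2), patch (board A #4, board B #3), plan (board A #5, board B #5), patch (board A #7, board B #6), sync (board A #8, board B #7), refactor (board A #9, board B #8), refactor (board A #10, board B #9) — 8 tasks in the same relative order in both. The LCS DP gives dp[10][9] = 8, so this is optimal.

8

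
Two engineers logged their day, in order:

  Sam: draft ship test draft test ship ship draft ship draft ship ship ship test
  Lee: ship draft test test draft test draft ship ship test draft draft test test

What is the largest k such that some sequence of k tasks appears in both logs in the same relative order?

9

Match draft [1,2]; then test [3,4]; then draft [4,5]; then test [5,6]; then ship [6,8]; then ship [7,9]; then draft [8,11]; then draft [10,12]; then test [14,14] — 9 tasks in the same relative order in both, and the DP table's final entry dp[14][14] is also 9, so no common subsequence is longer.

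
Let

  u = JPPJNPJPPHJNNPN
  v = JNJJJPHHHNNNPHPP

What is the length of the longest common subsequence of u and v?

Taking J [1,3]; then J [4,4]; then J [7,5]; then P [8,6]; then H [10,9]; then N [12,11]; then N [13,12]; then P [14,16] gives a common subsequence of length 8. Since dp[15][16] = 8, nothing longer is possible.

8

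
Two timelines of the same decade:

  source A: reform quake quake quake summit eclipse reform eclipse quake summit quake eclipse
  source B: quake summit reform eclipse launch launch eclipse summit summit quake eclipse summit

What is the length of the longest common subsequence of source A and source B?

7

One common subsequence of length 7: quake (source A #4, source B #1), summit (source A #5, source B #2), eclipse (source A #6, source B #4), eclipse (source A #8, source B #7), summit (source A #10, source B #9), quake (source A #11, source B #10), eclipse (source A #12, source B #11). The LCS DP gives dp[12][12] = 7, so this is optimal.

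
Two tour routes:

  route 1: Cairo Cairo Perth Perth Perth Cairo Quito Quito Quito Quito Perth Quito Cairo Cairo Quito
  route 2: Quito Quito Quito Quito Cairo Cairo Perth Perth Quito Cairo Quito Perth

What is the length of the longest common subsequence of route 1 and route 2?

8

One common subsequence of length 8: Quito [7,1], then Quito [8,2], then Quito [9,3], then Quito [10,4], then Perth [11,8], then Quito [12,9], then Cairo [14,10], then Quito [15,11]. Since dp[15][12] = 8, nothing longer is possible.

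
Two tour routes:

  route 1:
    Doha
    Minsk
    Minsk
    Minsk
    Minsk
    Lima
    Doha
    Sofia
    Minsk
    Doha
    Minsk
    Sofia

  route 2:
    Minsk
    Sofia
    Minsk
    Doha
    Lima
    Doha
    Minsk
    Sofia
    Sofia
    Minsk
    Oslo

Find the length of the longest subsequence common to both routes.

Taking Minsk [2,1] → Minsk [3,3] → Lima [6,5] → Doha [7,6] → Sofia [8,9] → Minsk [9,10] gives a common subsequence of length 6. dp[12][11] = 6 confirms this is the maximum.

6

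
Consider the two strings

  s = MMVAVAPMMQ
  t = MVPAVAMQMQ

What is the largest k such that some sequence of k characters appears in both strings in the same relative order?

8

Match M (s #2, t #1), V (s #3, t #2), A (s #4, t #4), V (s #5, t #5), A (s #6, t #6), M (s #8, t #7), M (s #9, t #9), Q (s #10, t #10) — 8 characters in the same relative order in both. dp[10][10] = 8 confirms this is the maximum.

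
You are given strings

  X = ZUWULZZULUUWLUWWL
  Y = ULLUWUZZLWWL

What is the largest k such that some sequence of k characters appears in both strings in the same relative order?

Match U at X[2]=Y[4]; then W at X[3]=Y[5]; then U at X[4]=Y[6]; then Z at X[6]=Y[7]; then Z at X[7]=Y[8]; then L at X[13]=Y[9]; then W at X[15]=Y[10]; then W at X[16]=Y[11]; then L at X[17]=Y[12] — 9 characters in the same relative order in both, and the DP table's final entry dp[17][12] is also 9, so no common subsequence is longer.

9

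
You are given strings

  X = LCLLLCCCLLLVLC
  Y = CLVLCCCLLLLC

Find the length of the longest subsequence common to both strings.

Match C at X[2]=Y[1]; then L at X[3]=Y[2]; then L at X[5]=Y[4]; then C at X[6]=Y[5]; then C at X[7]=Y[6]; then C at X[8]=Y[7]; then L at X[9]=Y[8]; then L at X[10]=Y[9]; then L at X[11]=Y[10]; then L at X[13]=Y[11]; then C at X[14]=Y[12] — 11 characters in the same relative order in both. Since dp[14][12] = 11, nothing longer is possible.

11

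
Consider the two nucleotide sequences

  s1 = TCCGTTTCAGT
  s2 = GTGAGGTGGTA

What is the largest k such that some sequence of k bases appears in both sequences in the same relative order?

Match T [1,2]; then G [4,6]; then T [5,7]; then T [7,10]; then A [9,11] — 5 bases in the same relative order in both. The LCS DP gives dp[11][11] = 5, so this is optimal.

5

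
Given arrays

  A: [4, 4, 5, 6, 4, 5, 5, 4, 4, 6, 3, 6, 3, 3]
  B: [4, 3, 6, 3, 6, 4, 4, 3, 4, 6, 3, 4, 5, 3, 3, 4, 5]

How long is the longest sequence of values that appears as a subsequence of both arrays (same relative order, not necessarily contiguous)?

9

Pick 4 (A #1, B #1), then 6 (A #4, B #5), then 4 (A #5, B #6), then 4 (A #8, B #7), then 4 (A #9, B #9), then 6 (A #10, B #10), then 3 (A #11, B #11), then 3 (A #13, B #14), then 3 (A #14, B #15); all 9 values appear in both, in order, and the DP table's final entry dp[14][17] is also 9, so no common subsequence is longer.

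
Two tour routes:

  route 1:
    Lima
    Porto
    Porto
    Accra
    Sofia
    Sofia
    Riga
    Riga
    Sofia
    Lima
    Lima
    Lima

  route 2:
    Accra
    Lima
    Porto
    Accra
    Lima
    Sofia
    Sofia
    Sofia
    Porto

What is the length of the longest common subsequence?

One common subsequence of length 6: Lima at route 1[1]=route 2[2] → Porto at route 1[3]=route 2[3] → Accra at route 1[4]=route 2[4] → Sofia at route 1[5]=route 2[6] → Sofia at route 1[6]=route 2[7] → Sofia at route 1[9]=route 2[8], and the DP table's final entry dp[12][9] is also 6, so no common subsequence is longer.

6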